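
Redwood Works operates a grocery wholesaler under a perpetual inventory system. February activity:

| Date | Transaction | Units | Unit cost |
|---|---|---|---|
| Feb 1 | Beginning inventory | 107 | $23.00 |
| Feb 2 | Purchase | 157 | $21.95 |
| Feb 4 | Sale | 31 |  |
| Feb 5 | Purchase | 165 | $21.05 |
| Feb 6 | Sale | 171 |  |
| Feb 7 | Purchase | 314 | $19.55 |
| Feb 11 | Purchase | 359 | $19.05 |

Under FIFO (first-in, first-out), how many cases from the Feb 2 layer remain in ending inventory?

Feb 4, 31 sold [FIFO — oldest first]: 31 @ $23.00 = $713.00
Feb 6, 171 sold [FIFO — oldest first]: 76 @ $23.00 + 95 @ $21.95 = $3,833.25
Total COGS = $713.00 + $3,833.25 = $4,546.25
Ending inventory: 62 @ $21.95 + 165 @ $21.05 + 314 @ $19.55 + 359 @ $19.05 = $17,811.80
Check: goods available $22,358.05 = COGS $4,546.25 + ending $17,811.80

62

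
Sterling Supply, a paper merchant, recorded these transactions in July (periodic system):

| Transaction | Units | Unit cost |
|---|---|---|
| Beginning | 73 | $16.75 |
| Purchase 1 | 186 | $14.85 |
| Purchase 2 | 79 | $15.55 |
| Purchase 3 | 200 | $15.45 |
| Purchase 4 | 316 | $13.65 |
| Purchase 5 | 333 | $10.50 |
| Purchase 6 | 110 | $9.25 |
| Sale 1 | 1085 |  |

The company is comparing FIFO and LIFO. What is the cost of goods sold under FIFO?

COGS = $15,042.20

FIFO COGS: 73 @ $16.75 + 186 @ $14.85 + 79 @ $15.55 + 200 @ $15.45 + 316 @ $13.65 + 231 @ $10.50 = $15,042.20
LIFO COGS: 110 @ $9.25 + 333 @ $10.50 + 316 @ $13.65 + 200 @ $15.45 + 79 @ $15.55 + 47 @ $14.85 = $13,843.80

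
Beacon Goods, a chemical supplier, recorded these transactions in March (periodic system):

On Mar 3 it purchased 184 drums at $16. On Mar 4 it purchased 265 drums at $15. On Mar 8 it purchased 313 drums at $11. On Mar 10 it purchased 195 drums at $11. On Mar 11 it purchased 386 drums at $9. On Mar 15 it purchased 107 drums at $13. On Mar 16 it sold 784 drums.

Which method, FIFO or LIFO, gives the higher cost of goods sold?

FIFO

FIFO COGS: 184 @ $16 + 265 @ $15 + 313 @ $11 + 22 @ $11 = $10,604
LIFO COGS: 107 @ $13 + 386 @ $9 + 195 @ $11 + 96 @ $11 = $8,066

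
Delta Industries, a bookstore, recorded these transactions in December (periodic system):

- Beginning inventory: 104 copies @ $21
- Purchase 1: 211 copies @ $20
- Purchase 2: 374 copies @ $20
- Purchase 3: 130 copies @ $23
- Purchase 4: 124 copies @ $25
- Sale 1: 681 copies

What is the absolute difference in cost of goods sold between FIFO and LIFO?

FIFO COGS: 104 @ $21 + 211 @ $20 + 366 @ $20 = $13,724
LIFO COGS: 124 @ $25 + 130 @ $23 + 374 @ $20 + 53 @ $20 = $14,630
Difference = |$13,724 − $14,630| = $906

$906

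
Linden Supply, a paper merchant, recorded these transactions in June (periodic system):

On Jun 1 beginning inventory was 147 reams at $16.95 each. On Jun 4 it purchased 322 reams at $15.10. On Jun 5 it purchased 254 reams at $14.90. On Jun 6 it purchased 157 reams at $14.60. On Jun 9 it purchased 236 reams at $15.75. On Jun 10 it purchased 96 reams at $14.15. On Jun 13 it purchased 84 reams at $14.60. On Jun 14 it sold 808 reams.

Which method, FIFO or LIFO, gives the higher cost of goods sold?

FIFO

FIFO COGS: 147 @ $16.95 + 322 @ $15.10 + 254 @ $14.90 + 85 @ $14.60 = $12,379.45
LIFO COGS: 84 @ $14.60 + 96 @ $14.15 + 236 @ $15.75 + 157 @ $14.60 + 235 @ $14.90 = $12,095.50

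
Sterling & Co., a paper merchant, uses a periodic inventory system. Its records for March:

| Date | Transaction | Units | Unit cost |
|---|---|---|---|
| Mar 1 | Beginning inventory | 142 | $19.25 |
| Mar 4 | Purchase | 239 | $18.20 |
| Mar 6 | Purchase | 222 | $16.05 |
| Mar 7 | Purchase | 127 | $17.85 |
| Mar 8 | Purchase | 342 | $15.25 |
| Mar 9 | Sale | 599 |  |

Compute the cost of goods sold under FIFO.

COGS = $10,582.20

Mar 9, 599 sold [FIFO — oldest first]: 142 @ $19.25 + 239 @ $18.20 + 218 @ $16.05 = $10,582.20
Ending inventory: 4 @ $16.05 + 127 @ $17.85 + 342 @ $15.25 = $7,546.65
Check: goods available $18,128.85 = COGS $10,582.20 + ending $7,546.65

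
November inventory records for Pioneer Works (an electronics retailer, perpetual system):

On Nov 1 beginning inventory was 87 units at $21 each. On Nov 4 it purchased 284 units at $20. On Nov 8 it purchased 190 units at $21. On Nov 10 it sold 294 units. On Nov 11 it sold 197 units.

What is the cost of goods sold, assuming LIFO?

Nov 10, 294 sold [LIFO — newest first]: 190 @ $21 + 104 @ $20 = $6,070
Nov 11, 197 sold [LIFO — newest first]: 180 @ $20 + 17 @ $21 = $3,957
Total COGS = $6,070 + $3,957 = $10,027
Ending inventory: 70 @ $21 = $1,470

COGS = $10,027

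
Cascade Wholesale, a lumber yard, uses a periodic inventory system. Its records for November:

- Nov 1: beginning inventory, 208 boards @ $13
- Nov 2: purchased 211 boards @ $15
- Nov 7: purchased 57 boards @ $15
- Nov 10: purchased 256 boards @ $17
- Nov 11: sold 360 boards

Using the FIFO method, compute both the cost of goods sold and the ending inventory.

COGS = $4,984; ending inventory = $6,092

Nov 11, 360 sold [FIFO — oldest first]: 208 @ $13 + 152 @ $15 = $4,984
Ending inventory: 59 @ $15 + 57 @ $15 + 256 @ $17 = $6,092
Check: goods available $11,076 = COGS $4,984 + ending $6,092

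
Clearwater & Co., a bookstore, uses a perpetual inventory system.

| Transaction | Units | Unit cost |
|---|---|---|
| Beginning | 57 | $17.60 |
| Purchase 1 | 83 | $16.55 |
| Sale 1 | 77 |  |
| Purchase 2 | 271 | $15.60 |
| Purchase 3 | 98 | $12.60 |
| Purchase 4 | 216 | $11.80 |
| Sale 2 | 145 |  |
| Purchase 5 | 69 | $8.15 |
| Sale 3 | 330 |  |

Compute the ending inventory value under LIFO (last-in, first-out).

Sale 1 (77) [LIFO — newest first]: 77 @ $16.55 = $1,274.35
Sale 2 (145) [LIFO — newest first]: 145 @ $11.80 = $1,711.00
Sale 3 (330) [LIFO — newest first]: 69 @ $8.15 + 71 @ $11.80 + 98 @ $12.60 + 92 @ $15.60 = $4,070.15
Total COGS = $1,274.35 + $1,711.00 + $4,070.15 = $7,055.50
Ending inventory: 57 @ $17.60 + 6 @ $16.55 + 179 @ $15.60 = $3,894.90
Check: goods available $10,950.40 = COGS $7,055.50 + ending $3,894.90

Ending inventory = $3,894.90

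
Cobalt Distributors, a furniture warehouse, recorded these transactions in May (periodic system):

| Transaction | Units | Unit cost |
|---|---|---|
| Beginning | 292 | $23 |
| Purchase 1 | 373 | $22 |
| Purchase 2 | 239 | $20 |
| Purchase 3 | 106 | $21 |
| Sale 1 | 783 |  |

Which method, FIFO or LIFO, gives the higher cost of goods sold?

FIFO

FIFO COGS: 292 @ $23 + 373 @ $22 + 118 @ $20 = $17,282
LIFO COGS: 106 @ $21 + 239 @ $20 + 373 @ $22 + 65 @ $23 = $16,707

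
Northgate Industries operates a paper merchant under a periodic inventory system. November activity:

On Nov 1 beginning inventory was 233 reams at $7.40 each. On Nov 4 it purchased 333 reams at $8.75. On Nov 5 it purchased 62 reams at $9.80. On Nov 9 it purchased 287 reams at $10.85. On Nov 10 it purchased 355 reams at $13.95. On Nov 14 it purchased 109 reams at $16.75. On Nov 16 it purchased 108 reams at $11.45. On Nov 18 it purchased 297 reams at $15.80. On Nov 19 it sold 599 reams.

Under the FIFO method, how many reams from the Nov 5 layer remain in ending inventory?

29

Nov 19, 599 sold [FIFO — oldest first]: 233 @ $7.40 + 333 @ $8.75 + 33 @ $9.80 = $4,961.35
Ending inventory: 29 @ $9.80 + 287 @ $10.85 + 355 @ $13.95 + 109 @ $16.75 + 108 @ $11.45 + 297 @ $15.80 = $16,105.35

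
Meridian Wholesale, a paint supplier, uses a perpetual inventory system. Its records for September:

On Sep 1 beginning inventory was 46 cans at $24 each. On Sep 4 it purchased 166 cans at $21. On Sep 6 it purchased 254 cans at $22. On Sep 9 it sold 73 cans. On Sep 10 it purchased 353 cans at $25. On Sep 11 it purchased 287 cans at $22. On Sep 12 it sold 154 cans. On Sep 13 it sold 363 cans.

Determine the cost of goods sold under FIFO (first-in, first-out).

COGS = $13,278

Sep 9, 73 sold [FIFO — oldest first]: 46 @ $24 + 27 @ $21 = $1,671
Sep 12, 154 sold [FIFO — oldest first]: 139 @ $21 + 15 @ $22 = $3,249
Sep 13, 363 sold [FIFO — oldest first]: 239 @ $22 + 124 @ $25 = $8,358
Total COGS = $1,671 + $3,249 + $8,358 = $13,278
Ending inventory: 229 @ $25 + 287 @ $22 = $12,039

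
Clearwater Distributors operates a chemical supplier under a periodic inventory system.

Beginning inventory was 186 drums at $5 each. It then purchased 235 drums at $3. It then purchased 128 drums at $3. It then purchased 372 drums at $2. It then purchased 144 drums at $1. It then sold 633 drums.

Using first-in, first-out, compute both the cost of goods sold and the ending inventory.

Sale 1 (633) [FIFO — oldest first]: 186 @ $5 + 235 @ $3 + 128 @ $3 + 84 @ $2 = $2,187
Ending inventory: 288 @ $2 + 144 @ $1 = $720
Check: goods available $2,907 = COGS $2,187 + ending $720

COGS = $2,187; ending inventory = $720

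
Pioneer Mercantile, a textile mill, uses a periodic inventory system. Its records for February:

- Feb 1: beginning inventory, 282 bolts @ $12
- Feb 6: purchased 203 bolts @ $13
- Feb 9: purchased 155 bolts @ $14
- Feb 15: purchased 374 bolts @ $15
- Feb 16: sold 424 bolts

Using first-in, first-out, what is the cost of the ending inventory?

Feb 16, 424 sold [FIFO — oldest first]: 282 @ $12 + 142 @ $13 = $5,230
Ending inventory: 61 @ $13 + 155 @ $14 + 374 @ $15 = $8,573

Ending inventory = $8,573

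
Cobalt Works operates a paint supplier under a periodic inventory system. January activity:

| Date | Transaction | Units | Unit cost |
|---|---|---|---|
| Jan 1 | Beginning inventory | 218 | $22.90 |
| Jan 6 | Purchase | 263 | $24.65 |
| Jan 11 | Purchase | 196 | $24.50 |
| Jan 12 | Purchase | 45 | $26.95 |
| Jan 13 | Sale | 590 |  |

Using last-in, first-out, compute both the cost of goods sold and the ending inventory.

Jan 13, 590 sold [LIFO — newest first]: 45 @ $26.95 + 196 @ $24.50 + 263 @ $24.65 + 86 @ $22.90 = $14,467.10
Ending inventory: 132 @ $22.90 = $3,022.80
Check: goods available $17,489.90 = COGS $14,467.10 + ending $3,022.80

COGS = $14,467.10; ending inventory = $3,022.80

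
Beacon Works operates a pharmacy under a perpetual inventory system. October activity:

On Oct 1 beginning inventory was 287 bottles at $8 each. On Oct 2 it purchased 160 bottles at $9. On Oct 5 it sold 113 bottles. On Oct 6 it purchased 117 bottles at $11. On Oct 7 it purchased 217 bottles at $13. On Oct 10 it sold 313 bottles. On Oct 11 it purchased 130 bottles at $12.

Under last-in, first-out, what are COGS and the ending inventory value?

Oct 5, 113 sold [LIFO — newest first]: 113 @ $9 = $1,017
Oct 10, 313 sold [LIFO — newest first]: 217 @ $13 + 96 @ $11 = $3,877
Total COGS = $1,017 + $3,877 = $4,894
Ending inventory: 287 @ $8 + 47 @ $9 + 21 @ $11 + 130 @ $12 = $4,510

COGS = $4,894; ending inventory = $4,510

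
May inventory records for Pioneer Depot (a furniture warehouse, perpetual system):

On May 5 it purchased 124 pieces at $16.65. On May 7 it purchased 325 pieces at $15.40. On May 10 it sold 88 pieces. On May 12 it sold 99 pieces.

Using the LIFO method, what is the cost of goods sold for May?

May 10, 88 sold [LIFO — newest first]: 88 @ $15.40 = $1,355.20
May 12, 99 sold [LIFO — newest first]: 99 @ $15.40 = $1,524.60
Total COGS = $1,355.20 + $1,524.60 = $2,879.80
Ending inventory: 124 @ $16.65 + 138 @ $15.40 = $4,189.80

COGS = $2,879.80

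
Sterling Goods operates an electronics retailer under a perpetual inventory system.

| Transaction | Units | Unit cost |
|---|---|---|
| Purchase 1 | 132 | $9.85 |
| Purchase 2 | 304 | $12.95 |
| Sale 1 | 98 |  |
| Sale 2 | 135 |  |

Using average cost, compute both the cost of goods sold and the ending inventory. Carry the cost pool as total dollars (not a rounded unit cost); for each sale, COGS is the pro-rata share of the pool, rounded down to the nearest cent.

COGS = $2,798.66; ending inventory = $2,438.34

After Purchase 1: 132 on hand, pool $1,300.20 (≈ $9.8500 each)
After Purchase 2: 436 on hand, pool $5,237.00 (≈ $12.0115 each)
Sale 1, sell 98: 98/436 × $5,237.00 → $1,177.12
Sale 2, sell 135: 135/338 × $4,059.88 → $1,621.54
Total COGS = $1,177.12 + $1,621.54 = $2,798.66
Ending inventory (cost pool remaining) = $2,438.34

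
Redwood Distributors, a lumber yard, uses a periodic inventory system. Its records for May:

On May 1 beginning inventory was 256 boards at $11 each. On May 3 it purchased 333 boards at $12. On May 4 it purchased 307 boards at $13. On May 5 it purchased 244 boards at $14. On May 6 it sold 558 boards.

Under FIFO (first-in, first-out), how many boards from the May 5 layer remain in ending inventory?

244

May 6, 558 sold [FIFO — oldest first]: 256 @ $11 + 302 @ $12 = $6,440
Ending inventory: 31 @ $12 + 307 @ $13 + 244 @ $14 = $7,779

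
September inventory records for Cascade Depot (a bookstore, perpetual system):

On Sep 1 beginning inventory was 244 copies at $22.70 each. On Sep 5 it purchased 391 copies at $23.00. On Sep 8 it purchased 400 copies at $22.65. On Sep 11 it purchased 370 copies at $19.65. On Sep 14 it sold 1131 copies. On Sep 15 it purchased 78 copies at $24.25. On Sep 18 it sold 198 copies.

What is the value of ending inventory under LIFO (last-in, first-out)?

Sep 14, 1131 sold [LIFO — newest first]: 370 @ $19.65 + 400 @ $22.65 + 361 @ $23.00 = $24,633.50
Sep 18, 198 sold [LIFO — newest first]: 78 @ $24.25 + 30 @ $23.00 + 90 @ $22.70 = $4,624.50
Total COGS = $24,633.50 + $4,624.50 = $29,258.00
Ending inventory: 154 @ $22.70 = $3,495.80

Ending inventory = $3,495.80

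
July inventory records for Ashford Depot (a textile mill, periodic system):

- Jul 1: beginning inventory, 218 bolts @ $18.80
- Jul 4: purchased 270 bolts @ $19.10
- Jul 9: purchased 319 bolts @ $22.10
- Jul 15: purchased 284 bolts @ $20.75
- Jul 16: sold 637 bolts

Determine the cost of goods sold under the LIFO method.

COGS = $13,592.30

Jul 16, 637 sold [LIFO — newest first]: 284 @ $20.75 + 319 @ $22.10 + 34 @ $19.10 = $13,592.30
Ending inventory: 218 @ $18.80 + 236 @ $19.10 = $8,606.00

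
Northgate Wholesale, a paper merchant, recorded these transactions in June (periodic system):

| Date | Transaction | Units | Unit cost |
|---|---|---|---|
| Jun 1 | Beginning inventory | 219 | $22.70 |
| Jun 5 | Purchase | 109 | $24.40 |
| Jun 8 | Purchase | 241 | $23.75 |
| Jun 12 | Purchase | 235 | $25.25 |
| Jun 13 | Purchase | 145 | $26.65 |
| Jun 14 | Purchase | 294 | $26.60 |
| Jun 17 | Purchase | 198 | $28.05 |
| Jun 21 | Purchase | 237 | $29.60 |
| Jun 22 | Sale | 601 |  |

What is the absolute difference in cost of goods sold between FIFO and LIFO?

FIFO COGS: 219 @ $22.70 + 109 @ $24.40 + 241 @ $23.75 + 32 @ $25.25 = $14,162.65
LIFO COGS: 237 @ $29.60 + 198 @ $28.05 + 166 @ $26.60 = $16,984.70
Difference = |$14,162.65 − $16,984.70| = $2,822.05

$2,822.05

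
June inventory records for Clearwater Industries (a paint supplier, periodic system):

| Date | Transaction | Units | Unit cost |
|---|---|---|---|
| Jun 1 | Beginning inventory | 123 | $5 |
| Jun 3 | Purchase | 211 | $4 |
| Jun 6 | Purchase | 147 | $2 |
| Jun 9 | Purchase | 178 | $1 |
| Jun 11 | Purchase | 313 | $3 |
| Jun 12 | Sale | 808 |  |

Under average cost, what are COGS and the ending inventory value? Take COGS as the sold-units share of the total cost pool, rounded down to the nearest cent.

COGS = $2,385.76; ending inventory = $484.24

Jun 12, sell 808: 808/972 × $2,870.00 → $2,385.76
Ending inventory (cost pool remaining) = $484.24
Check: goods available $2,870.00 = COGS $2,385.76 + ending $484.24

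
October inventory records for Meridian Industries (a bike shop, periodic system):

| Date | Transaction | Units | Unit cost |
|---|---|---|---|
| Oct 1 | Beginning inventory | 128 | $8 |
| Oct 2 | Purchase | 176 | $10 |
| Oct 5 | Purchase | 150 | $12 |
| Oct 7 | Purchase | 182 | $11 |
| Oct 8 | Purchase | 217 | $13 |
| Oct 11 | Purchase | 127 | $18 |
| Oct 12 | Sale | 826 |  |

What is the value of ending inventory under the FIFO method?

Oct 12, 826 sold [FIFO — oldest first]: 128 @ $8 + 176 @ $10 + 150 @ $12 + 182 @ $11 + 190 @ $13 = $9,056
Ending inventory: 27 @ $13 + 127 @ $18 = $2,637
Check: goods available $11,693 = COGS $9,056 + ending $2,637

Ending inventory = $2,637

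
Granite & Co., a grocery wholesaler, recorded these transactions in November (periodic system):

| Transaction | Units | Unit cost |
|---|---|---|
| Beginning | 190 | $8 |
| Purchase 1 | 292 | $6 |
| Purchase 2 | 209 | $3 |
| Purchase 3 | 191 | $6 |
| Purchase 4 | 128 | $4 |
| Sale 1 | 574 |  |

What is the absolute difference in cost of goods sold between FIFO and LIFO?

FIFO COGS: 190 @ $8 + 292 @ $6 + 92 @ $3 = $3,548
LIFO COGS: 128 @ $4 + 191 @ $6 + 209 @ $3 + 46 @ $6 = $2,561
Difference = |$3,548 − $2,561| = $987

$987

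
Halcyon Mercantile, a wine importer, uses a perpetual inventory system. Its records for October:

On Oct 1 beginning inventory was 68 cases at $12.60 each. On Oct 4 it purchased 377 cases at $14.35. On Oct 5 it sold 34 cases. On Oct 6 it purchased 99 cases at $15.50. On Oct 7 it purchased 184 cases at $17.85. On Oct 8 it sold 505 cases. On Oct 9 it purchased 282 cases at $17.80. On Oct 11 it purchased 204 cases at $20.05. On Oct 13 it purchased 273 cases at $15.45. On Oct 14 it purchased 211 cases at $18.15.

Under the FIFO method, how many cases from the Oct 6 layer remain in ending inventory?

5

Oct 5, 34 sold [FIFO — oldest first]: 34 @ $12.60 = $428.40
Oct 8, 505 sold [FIFO — oldest first]: 34 @ $12.60 + 377 @ $14.35 + 94 @ $15.50 = $7,295.35
Total COGS = $428.40 + $7,295.35 = $7,723.75
Ending inventory: 5 @ $15.50 + 184 @ $17.85 + 282 @ $17.80 + 204 @ $20.05 + 273 @ $15.45 + 211 @ $18.15 = $20,519.20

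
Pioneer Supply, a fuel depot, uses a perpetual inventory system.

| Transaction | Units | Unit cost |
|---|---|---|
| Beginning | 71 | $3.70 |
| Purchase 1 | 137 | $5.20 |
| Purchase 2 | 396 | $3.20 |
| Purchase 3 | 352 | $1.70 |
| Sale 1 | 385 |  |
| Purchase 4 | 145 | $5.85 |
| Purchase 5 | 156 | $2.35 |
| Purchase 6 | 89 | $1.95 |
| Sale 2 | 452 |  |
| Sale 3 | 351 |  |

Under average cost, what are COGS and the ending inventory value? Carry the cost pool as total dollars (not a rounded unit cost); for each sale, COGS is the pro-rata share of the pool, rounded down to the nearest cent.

After Beginning: 71 on hand, pool $262.70 (≈ $3.7000 each)
After Purchase 1: 208 on hand, pool $975.10 (≈ $4.6880 each)
After Purchase 2: 604 on hand, pool $2,242.30 (≈ $3.7124 each)
After Purchase 3: 956 on hand, pool $2,840.70 (≈ $2.9714 each)
Sale 1, sell 385: 385/956 × $2,840.70 → $1,144.00
After Purchase 4: 716 on hand, pool $2,544.95 (≈ $3.5544 each)
After Purchase 5: 872 on hand, pool $2,911.55 (≈ $3.3389 each)
After Purchase 6: 961 on hand, pool $3,085.10 (≈ $3.2103 each)
Sale 2, sell 452: 452/961 × $3,085.10 → $1,451.05
Sale 3, sell 351: 351/509 × $1,634.05 → $1,126.82
Total COGS = $1,144.00 + $1,451.05 + $1,126.82 = $3,721.87
Ending inventory (cost pool remaining) = $507.23

COGS = $3,721.87; ending inventory = $507.23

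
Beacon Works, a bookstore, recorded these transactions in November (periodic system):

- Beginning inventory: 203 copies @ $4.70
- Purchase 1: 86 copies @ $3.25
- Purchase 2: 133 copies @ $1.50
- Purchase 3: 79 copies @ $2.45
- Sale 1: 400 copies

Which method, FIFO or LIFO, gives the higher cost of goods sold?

FIFO COGS: 203 @ $4.70 + 86 @ $3.25 + 111 @ $1.50 = $1,400.10
LIFO COGS: 79 @ $2.45 + 133 @ $1.50 + 86 @ $3.25 + 102 @ $4.70 = $1,151.95

FIFO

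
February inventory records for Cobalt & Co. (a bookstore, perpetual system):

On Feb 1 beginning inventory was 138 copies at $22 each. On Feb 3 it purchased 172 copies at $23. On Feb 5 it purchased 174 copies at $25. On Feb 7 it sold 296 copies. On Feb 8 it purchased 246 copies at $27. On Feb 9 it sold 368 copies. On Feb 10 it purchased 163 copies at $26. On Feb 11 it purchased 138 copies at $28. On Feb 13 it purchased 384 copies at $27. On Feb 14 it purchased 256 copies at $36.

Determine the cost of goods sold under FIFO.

COGS = $16,202

Feb 7, 296 sold [FIFO — oldest first]: 138 @ $22 + 158 @ $23 = $6,670
Feb 9, 368 sold [FIFO — oldest first]: 14 @ $23 + 174 @ $25 + 180 @ $27 = $9,532
Total COGS = $6,670 + $9,532 = $16,202
Ending inventory: 66 @ $27 + 163 @ $26 + 138 @ $28 + 384 @ $27 + 256 @ $36 = $29,468
Check: goods available $45,670 = COGS $16,202 + ending $29,468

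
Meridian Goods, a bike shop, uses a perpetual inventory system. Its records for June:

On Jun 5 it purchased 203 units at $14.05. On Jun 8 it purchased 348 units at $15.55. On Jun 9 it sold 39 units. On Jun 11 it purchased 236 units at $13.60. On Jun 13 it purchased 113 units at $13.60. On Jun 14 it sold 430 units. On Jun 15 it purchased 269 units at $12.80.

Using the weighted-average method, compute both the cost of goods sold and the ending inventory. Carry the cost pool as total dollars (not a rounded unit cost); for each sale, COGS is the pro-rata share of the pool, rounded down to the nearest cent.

COGS = $6,790.20; ending inventory = $9,662.95

After Jun 5: 203 on hand, pool $2,852.15 (≈ $14.0500 each)
After Jun 8: 551 on hand, pool $8,263.55 (≈ $14.9974 each)
Jun 9, sell 39: 39/551 × $8,263.55 → $584.89
After Jun 11: 748 on hand, pool $10,888.26 (≈ $14.5565 each)
After Jun 13: 861 on hand, pool $12,425.06 (≈ $14.4310 each)
Jun 14, sell 430: 430/861 × $12,425.06 → $6,205.31
After Jun 15: 700 on hand, pool $9,662.95 (≈ $13.8042 each)
Total COGS = $584.89 + $6,205.31 = $6,790.20
Ending inventory (cost pool remaining) = $9,662.95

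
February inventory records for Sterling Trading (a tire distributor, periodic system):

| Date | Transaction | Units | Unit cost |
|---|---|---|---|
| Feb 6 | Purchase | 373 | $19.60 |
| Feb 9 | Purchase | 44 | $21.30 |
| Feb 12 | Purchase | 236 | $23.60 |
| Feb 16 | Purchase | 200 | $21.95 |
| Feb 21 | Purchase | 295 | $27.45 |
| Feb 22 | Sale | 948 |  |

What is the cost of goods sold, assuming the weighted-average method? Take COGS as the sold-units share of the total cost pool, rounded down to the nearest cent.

COGS = $21,722.53

Feb 22, sell 948: 948/1148 × $26,305.35 → $21,722.53
Ending inventory (cost pool remaining) = $4,582.82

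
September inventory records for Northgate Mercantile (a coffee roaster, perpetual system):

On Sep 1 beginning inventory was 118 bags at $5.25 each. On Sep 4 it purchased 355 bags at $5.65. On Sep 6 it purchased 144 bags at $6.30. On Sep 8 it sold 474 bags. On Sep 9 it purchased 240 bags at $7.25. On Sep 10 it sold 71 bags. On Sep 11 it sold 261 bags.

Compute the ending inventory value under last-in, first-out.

Sep 8, 474 sold [LIFO — newest first]: 144 @ $6.30 + 330 @ $5.65 = $2,771.70
Sep 10, 71 sold [LIFO — newest first]: 71 @ $7.25 = $514.75
Sep 11, 261 sold [LIFO — newest first]: 169 @ $7.25 + 25 @ $5.65 + 67 @ $5.25 = $1,718.25
Total COGS = $2,771.70 + $514.75 + $1,718.25 = $5,004.70
Ending inventory: 51 @ $5.25 = $267.75

Ending inventory = $267.75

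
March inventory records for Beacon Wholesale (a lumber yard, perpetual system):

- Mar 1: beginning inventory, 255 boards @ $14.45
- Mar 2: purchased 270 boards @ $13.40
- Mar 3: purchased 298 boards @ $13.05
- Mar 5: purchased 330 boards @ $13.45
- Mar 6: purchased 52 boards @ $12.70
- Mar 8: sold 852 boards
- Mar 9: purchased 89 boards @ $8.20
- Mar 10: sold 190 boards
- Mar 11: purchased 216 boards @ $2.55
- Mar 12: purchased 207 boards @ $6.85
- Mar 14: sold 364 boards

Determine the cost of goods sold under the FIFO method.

Mar 8, 852 sold [FIFO — oldest first]: 255 @ $14.45 + 270 @ $13.40 + 298 @ $13.05 + 29 @ $13.45 = $11,581.70
Mar 10, 190 sold [FIFO — oldest first]: 190 @ $13.45 = $2,555.50
Mar 14, 364 sold [FIFO — oldest first]: 111 @ $13.45 + 52 @ $12.70 + 89 @ $8.20 + 112 @ $2.55 = $3,168.75
Total COGS = $11,581.70 + $2,555.50 + $3,168.75 = $17,305.95
Ending inventory: 104 @ $2.55 + 207 @ $6.85 = $1,683.15
Check: goods available $18,989.10 = COGS $17,305.95 + ending $1,683.15

COGS = $17,305.95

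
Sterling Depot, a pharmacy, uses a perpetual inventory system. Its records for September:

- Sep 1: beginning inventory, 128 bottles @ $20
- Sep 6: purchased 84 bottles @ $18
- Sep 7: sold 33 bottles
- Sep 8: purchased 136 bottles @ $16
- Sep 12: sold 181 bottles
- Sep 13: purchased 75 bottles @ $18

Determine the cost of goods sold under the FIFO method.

COGS = $4,104

Sep 7, 33 sold [FIFO — oldest first]: 33 @ $20 = $660
Sep 12, 181 sold [FIFO — oldest first]: 95 @ $20 + 84 @ $18 + 2 @ $16 = $3,444
Total COGS = $660 + $3,444 = $4,104
Ending inventory: 134 @ $16 + 75 @ $18 = $3,494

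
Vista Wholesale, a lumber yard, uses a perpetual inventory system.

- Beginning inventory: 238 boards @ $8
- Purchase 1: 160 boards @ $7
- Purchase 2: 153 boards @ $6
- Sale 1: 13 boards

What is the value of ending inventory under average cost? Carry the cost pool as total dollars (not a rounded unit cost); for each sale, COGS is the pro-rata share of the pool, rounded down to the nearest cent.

Ending inventory = $3,849.00

After Beginning: 238 on hand, pool $1,904.00 (≈ $8.0000 each)
After Purchase 1: 398 on hand, pool $3,024.00 (≈ $7.5980 each)
After Purchase 2: 551 on hand, pool $3,942.00 (≈ $7.1543 each)
Sale 1, sell 13: 13/551 × $3,942.00 → $93.00
Ending inventory (cost pool remaining) = $3,849.00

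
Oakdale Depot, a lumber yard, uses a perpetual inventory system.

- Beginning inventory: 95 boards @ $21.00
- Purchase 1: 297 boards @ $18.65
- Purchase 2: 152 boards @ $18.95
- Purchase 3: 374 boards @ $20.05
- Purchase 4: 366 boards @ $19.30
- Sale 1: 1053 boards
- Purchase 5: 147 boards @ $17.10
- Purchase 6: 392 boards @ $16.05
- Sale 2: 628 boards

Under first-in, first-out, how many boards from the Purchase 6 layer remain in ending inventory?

142

Sale 1 (1053) [FIFO — oldest first]: 95 @ $21.00 + 297 @ $18.65 + 152 @ $18.95 + 374 @ $20.05 + 135 @ $19.30 = $20,518.65
Sale 2 (628) [FIFO — oldest first]: 231 @ $19.30 + 147 @ $17.10 + 250 @ $16.05 = $10,984.50
Total COGS = $20,518.65 + $10,984.50 = $31,503.15
Ending inventory: 142 @ $16.05 = $2,279.10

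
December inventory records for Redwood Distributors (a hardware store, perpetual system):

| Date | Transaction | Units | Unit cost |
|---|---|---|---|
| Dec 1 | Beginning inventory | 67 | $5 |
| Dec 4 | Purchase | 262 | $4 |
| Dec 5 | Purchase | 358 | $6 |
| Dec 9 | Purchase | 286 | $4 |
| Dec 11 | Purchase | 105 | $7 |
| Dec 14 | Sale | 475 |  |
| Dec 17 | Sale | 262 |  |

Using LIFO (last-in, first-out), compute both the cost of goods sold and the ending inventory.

Dec 14, 475 sold [LIFO — newest first]: 105 @ $7 + 286 @ $4 + 84 @ $6 = $2,383
Dec 17, 262 sold [LIFO — newest first]: 262 @ $6 = $1,572
Total COGS = $2,383 + $1,572 = $3,955
Ending inventory: 67 @ $5 + 262 @ $4 + 12 @ $6 = $1,455

COGS = $3,955; ending inventory = $1,455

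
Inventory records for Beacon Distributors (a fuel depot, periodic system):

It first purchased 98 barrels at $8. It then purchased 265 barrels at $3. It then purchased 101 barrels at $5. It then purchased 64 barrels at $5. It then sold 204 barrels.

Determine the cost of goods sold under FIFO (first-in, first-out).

Sale 1 (204) [FIFO — oldest first]: 98 @ $8 + 106 @ $3 = $1,102
Ending inventory: 159 @ $3 + 101 @ $5 + 64 @ $5 = $1,302
Check: goods available $2,404 = COGS $1,102 + ending $1,302

COGS = $1,102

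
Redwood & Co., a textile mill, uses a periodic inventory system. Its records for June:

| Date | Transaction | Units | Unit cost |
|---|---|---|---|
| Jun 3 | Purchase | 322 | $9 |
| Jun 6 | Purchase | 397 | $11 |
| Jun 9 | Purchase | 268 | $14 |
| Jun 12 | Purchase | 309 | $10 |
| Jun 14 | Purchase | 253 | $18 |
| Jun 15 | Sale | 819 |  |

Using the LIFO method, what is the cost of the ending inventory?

Jun 15, 819 sold [LIFO — newest first]: 253 @ $18 + 309 @ $10 + 257 @ $14 = $11,242
Ending inventory: 322 @ $9 + 397 @ $11 + 11 @ $14 = $7,419

Ending inventory = $7,419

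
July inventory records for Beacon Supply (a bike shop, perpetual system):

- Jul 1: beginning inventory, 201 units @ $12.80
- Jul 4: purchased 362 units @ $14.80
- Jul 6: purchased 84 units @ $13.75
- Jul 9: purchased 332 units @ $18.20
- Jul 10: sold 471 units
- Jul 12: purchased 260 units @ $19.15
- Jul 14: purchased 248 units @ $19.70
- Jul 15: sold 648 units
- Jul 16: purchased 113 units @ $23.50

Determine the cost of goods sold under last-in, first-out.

COGS = $19,948.00

Jul 10, 471 sold [LIFO — newest first]: 332 @ $18.20 + 84 @ $13.75 + 55 @ $14.80 = $8,011.40
Jul 15, 648 sold [LIFO — newest first]: 248 @ $19.70 + 260 @ $19.15 + 140 @ $14.80 = $11,936.60
Total COGS = $8,011.40 + $11,936.60 = $19,948.00
Ending inventory: 201 @ $12.80 + 167 @ $14.80 + 113 @ $23.50 = $7,699.90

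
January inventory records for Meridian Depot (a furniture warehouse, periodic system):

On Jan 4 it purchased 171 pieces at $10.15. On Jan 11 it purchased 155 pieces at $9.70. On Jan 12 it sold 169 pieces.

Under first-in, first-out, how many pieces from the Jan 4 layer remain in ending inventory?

Jan 12, 169 sold [FIFO — oldest first]: 169 @ $10.15 = $1,715.35
Ending inventory: 2 @ $10.15 + 155 @ $9.70 = $1,523.80
Check: goods available $3,239.15 = COGS $1,715.35 + ending $1,523.80

2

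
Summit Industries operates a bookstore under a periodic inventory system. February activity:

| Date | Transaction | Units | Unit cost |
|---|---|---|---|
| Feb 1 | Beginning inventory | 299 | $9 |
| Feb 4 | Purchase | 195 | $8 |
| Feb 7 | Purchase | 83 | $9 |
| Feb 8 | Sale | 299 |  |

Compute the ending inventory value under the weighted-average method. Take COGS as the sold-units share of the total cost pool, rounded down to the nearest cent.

Feb 8, sell 299: 299/577 × $4,998.00 → $2,589.95
Ending inventory (cost pool remaining) = $2,408.05

Ending inventory = $2,408.05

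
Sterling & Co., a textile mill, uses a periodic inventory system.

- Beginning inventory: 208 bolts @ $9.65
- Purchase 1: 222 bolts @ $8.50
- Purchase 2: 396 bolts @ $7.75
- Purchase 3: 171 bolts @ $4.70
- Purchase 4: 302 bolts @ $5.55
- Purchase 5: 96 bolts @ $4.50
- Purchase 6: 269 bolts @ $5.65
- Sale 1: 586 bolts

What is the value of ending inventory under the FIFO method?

Sale 1 (586) [FIFO — oldest first]: 208 @ $9.65 + 222 @ $8.50 + 156 @ $7.75 = $5,103.20
Ending inventory: 240 @ $7.75 + 171 @ $4.70 + 302 @ $5.55 + 96 @ $4.50 + 269 @ $5.65 = $6,291.65

Ending inventory = $6,291.65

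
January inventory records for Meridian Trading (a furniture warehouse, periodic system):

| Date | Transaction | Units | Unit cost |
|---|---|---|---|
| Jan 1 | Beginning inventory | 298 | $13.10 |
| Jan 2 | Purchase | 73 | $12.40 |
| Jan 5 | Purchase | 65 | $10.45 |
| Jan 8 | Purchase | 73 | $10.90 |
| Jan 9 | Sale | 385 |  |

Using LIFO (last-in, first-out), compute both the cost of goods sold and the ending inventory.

Jan 9, 385 sold [LIFO — newest first]: 73 @ $10.90 + 65 @ $10.45 + 73 @ $12.40 + 174 @ $13.10 = $4,659.55
Ending inventory: 124 @ $13.10 = $1,624.40
Check: goods available $6,283.95 = COGS $4,659.55 + ending $1,624.40

COGS = $4,659.55; ending inventory = $1,624.40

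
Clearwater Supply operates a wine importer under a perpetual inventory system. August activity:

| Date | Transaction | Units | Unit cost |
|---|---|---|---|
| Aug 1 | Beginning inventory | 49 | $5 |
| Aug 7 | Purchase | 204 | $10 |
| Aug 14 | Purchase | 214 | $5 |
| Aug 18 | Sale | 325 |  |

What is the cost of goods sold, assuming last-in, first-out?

Aug 18, 325 sold [LIFO — newest first]: 214 @ $5 + 111 @ $10 = $2,180
Ending inventory: 49 @ $5 + 93 @ $10 = $1,175

COGS = $2,180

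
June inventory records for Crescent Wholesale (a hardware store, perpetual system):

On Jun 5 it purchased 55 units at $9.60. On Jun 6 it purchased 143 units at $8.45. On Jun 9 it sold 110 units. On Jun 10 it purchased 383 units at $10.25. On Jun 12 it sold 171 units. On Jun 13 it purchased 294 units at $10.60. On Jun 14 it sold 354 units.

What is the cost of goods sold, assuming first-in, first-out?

COGS = $6,234.50

Jun 9, 110 sold [FIFO — oldest first]: 55 @ $9.60 + 55 @ $8.45 = $992.75
Jun 12, 171 sold [FIFO — oldest first]: 88 @ $8.45 + 83 @ $10.25 = $1,594.35
Jun 14, 354 sold [FIFO — oldest first]: 300 @ $10.25 + 54 @ $10.60 = $3,647.40
Total COGS = $992.75 + $1,594.35 + $3,647.40 = $6,234.50
Ending inventory: 240 @ $10.60 = $2,544.00
Check: goods available $8,778.50 = COGS $6,234.50 + ending $2,544.00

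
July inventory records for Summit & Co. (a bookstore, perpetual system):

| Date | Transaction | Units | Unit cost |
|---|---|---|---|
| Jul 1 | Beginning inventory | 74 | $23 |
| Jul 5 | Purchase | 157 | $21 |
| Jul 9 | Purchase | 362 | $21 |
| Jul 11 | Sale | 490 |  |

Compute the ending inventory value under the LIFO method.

Jul 11, 490 sold [LIFO — newest first]: 362 @ $21 + 128 @ $21 = $10,290
Ending inventory: 74 @ $23 + 29 @ $21 = $2,311

Ending inventory = $2,311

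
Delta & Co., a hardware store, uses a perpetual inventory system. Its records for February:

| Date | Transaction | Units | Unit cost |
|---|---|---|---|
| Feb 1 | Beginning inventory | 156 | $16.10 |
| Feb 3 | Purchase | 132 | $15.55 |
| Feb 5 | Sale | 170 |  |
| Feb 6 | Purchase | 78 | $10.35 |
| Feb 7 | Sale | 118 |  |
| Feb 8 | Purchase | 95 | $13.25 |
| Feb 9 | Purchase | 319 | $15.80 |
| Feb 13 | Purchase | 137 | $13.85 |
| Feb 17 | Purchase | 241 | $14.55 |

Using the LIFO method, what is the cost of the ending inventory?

Ending inventory = $12,958.75

Feb 5, 170 sold [LIFO — newest first]: 132 @ $15.55 + 38 @ $16.10 = $2,664.40
Feb 7, 118 sold [LIFO — newest first]: 78 @ $10.35 + 40 @ $16.10 = $1,451.30
Total COGS = $2,664.40 + $1,451.30 = $4,115.70
Ending inventory: 78 @ $16.10 + 95 @ $13.25 + 319 @ $15.80 + 137 @ $13.85 + 241 @ $14.55 = $12,958.75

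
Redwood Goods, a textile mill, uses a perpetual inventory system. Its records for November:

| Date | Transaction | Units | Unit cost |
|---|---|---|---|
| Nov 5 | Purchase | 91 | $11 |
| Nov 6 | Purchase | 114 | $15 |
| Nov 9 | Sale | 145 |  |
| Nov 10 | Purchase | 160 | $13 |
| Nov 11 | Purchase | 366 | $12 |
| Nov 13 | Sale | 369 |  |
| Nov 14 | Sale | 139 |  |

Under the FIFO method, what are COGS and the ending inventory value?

Nov 9, 145 sold [FIFO — oldest first]: 91 @ $11 + 54 @ $15 = $1,811
Nov 13, 369 sold [FIFO — oldest first]: 60 @ $15 + 160 @ $13 + 149 @ $12 = $4,768
Nov 14, 139 sold [FIFO — oldest first]: 139 @ $12 = $1,668
Total COGS = $1,811 + $4,768 + $1,668 = $8,247
Ending inventory: 78 @ $12 = $936
Check: goods available $9,183 = COGS $8,247 + ending $936

COGS = $8,247; ending inventory = $936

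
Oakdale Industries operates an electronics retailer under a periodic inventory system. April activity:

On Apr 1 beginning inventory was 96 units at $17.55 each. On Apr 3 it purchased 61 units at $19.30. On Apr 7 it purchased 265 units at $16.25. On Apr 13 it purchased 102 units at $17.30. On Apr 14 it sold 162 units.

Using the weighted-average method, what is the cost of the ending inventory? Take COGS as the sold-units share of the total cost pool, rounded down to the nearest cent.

Apr 14, sell 162: 162/524 × $8,932.95 → $2,761.71
Ending inventory (cost pool remaining) = $6,171.24
Check: goods available $8,932.95 = COGS $2,761.71 + ending $6,171.24

Ending inventory = $6,171.24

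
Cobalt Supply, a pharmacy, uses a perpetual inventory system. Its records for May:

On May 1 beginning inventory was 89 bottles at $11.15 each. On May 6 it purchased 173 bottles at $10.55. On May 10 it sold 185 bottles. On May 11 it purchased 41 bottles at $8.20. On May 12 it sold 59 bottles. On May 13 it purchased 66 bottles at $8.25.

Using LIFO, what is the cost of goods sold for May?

COGS = $2,495.85

May 10, 185 sold [LIFO — newest first]: 173 @ $10.55 + 12 @ $11.15 = $1,958.95
May 12, 59 sold [LIFO — newest first]: 41 @ $8.20 + 18 @ $11.15 = $536.90
Total COGS = $1,958.95 + $536.90 = $2,495.85
Ending inventory: 59 @ $11.15 + 66 @ $8.25 = $1,202.35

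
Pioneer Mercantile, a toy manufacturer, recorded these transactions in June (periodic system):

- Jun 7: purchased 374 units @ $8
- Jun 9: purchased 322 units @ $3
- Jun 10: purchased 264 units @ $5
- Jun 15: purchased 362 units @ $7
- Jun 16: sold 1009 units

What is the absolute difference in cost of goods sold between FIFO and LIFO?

FIFO COGS: 374 @ $8 + 322 @ $3 + 264 @ $5 + 49 @ $7 = $5,621
LIFO COGS: 362 @ $7 + 264 @ $5 + 322 @ $3 + 61 @ $8 = $5,308
Difference = |$5,621 − $5,308| = $313

$313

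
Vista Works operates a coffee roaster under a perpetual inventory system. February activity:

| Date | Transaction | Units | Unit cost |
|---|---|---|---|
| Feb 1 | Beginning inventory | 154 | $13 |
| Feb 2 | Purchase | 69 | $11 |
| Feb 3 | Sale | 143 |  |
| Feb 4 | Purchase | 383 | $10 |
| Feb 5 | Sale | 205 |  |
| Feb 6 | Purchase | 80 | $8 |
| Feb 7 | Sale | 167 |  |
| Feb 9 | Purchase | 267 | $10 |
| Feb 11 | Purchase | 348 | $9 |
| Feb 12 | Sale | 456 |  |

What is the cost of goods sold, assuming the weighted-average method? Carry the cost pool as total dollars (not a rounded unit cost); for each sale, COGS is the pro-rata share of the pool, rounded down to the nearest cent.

COGS = $9,890.53

After Feb 1: 154 on hand, pool $2,002.00 (≈ $13.0000 each)
After Feb 2: 223 on hand, pool $2,761.00 (≈ $12.3812 each)
Feb 3, sell 143: 143/223 × $2,761.00 → $1,770.50
After Feb 4: 463 on hand, pool $4,820.50 (≈ $10.4114 each)
Feb 5, sell 205: 205/463 × $4,820.50 → $2,134.34
After Feb 6: 338 on hand, pool $3,326.16 (≈ $9.8407 each)
Feb 7, sell 167: 167/338 × $3,326.16 → $1,643.39
After Feb 9: 438 on hand, pool $4,352.77 (≈ $9.9378 each)
After Feb 11: 786 on hand, pool $7,484.77 (≈ $9.5226 each)
Feb 12, sell 456: 456/786 × $7,484.77 → $4,342.30
Total COGS = $1,770.50 + $2,134.34 + $1,643.39 + $4,342.30 = $9,890.53
Ending inventory (cost pool remaining) = $3,142.47
Check: goods available $13,033.00 = COGS $9,890.53 + ending $3,142.47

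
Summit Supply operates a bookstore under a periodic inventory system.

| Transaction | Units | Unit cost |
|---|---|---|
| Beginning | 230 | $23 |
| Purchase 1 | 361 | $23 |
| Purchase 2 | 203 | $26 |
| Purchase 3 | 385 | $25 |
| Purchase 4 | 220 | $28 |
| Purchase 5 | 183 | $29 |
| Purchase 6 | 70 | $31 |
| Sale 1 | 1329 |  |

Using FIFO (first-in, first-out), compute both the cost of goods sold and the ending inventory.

Sale 1 (1329) [FIFO — oldest first]: 230 @ $23 + 361 @ $23 + 203 @ $26 + 385 @ $25 + 150 @ $28 = $32,696
Ending inventory: 70 @ $28 + 183 @ $29 + 70 @ $31 = $9,437

COGS = $32,696; ending inventory = $9,437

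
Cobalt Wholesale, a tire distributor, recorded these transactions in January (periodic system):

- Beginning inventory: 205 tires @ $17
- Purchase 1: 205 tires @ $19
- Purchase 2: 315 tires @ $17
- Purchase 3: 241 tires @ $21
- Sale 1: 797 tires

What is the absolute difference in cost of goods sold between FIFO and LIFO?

FIFO COGS: 205 @ $17 + 205 @ $19 + 315 @ $17 + 72 @ $21 = $14,247
LIFO COGS: 241 @ $21 + 315 @ $17 + 205 @ $19 + 36 @ $17 = $14,923
Difference = |$14,247 − $14,923| = $676

$676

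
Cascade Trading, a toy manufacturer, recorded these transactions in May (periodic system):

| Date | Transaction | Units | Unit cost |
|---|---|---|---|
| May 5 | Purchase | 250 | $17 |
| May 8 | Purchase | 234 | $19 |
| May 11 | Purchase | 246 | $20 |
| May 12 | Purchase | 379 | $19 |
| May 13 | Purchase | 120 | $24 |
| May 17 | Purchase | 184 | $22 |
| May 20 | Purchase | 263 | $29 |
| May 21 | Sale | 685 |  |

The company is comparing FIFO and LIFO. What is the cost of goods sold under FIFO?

FIFO COGS: 250 @ $17 + 234 @ $19 + 201 @ $20 = $12,716
LIFO COGS: 263 @ $29 + 184 @ $22 + 120 @ $24 + 118 @ $19 = $16,797

COGS = $12,716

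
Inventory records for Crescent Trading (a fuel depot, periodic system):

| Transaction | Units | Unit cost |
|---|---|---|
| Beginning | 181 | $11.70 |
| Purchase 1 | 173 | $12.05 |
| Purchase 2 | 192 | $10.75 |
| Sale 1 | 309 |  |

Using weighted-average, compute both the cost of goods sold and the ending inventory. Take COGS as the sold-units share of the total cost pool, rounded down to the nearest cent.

COGS = $3,546.34; ending inventory = $2,720.01

Sale 1, sell 309: 309/546 × $6,266.35 → $3,546.34
Ending inventory (cost pool remaining) = $2,720.01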